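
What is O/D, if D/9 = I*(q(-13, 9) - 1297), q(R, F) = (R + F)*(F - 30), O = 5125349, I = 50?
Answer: -5125349/545850 ≈ -9.3897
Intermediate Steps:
q(R, F) = (-30 + F)*(F + R) (q(R, F) = (F + R)*(-30 + F) = (-30 + F)*(F + R))
D = -545850 (D = 9*(50*((9² - 30*9 - 30*(-13) + 9*(-13)) - 1297)) = 9*(50*((81 - 270 + 390 - 117) - 1297)) = 9*(50*(84 - 1297)) = 9*(50*(-1213)) = 9*(-60650) = -545850)
O/D = 5125349/(-545850) = 5125349*(-1/545850) = -5125349/545850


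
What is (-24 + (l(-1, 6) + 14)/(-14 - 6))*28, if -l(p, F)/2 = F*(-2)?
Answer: -3626/5 ≈ -725.20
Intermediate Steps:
l(p, F) = 4*F (l(p, F) = -2*F*(-2) = -(-4)*F = 4*F)
(-24 + (l(-1, 6) + 14)/(-14 - 6))*28 = (-24 + (4*6 + 14)/(-14 - 6))*28 = (-24 + (24 + 14)/(-20))*28 = (-24 + 38*(-1/20))*28 = (-24 - 19/10)*28 = -259/10*28 = -3626/5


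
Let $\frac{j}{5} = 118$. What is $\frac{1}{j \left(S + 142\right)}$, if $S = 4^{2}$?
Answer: $\frac{1}{93220} \approx 1.0727 \cdot 10^{-5}$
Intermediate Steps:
$j = 590$ ($j = 5 \cdot 118 = 590$)
$S = 16$
$\frac{1}{j \left(S + 142\right)} = \frac{1}{590 \left(16 + 142\right)} = \frac{1}{590 \cdot 158} = \frac{1}{93220}$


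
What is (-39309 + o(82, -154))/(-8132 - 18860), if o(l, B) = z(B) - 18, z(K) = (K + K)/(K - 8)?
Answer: 3185333/2186352 ≈ 1.4569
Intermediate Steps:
z(K) = 2*K/(-8 + K) (z(K) = (2*K)/(-8 + K) = 2*K/(-8 + K))
o(l, B) = -18 + 2*B/(-8 + B) (o(l, B) = 2*B/(-8 + B) - 18 = -18 + 2*B/(-8 + B))
(-39309 + o(82, -154))/(-8132 - 18860) = (-39309 + 16*(9 - 1*(-154))/(-8 - 154))/(-8132 - 18860) = (-39309 + 16*(9 + 154)/(-162))/(-26992) = (-39309 + 16*(-1/162)*163)*(-1/26992) = (-39309 - 1304/81)*(-1/26992) = -3185333/81*(-1/26992) = 3185333/2186352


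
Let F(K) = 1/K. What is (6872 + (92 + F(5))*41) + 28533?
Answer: 195926/5 ≈ 39185.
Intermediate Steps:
(6872 + (92 + F(5))*41) + 28533 = (6872 + (92 + 1/5)*41) + 28533 = (6872 + (92 + ⅕)*41) + 28533 = (6872 + (461/5)*41) + 28533 = (6872 + 18901/5) + 28533 = 53261/5 + 28533 = 195926/5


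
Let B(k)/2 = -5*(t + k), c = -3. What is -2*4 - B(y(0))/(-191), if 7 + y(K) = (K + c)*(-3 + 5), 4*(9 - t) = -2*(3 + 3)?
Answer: -1518/191 ≈ -7.9476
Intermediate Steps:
t = 12 (t = 9 - (-1)*(3 + 3)/2 = 9 - (-1)*6/2 = 9 - ¼*(-12) = 9 + 3 = 12)
y(K) = -13 + 2*K (y(K) = -7 + (K - 3)*(-3 + 5) = -7 + (-3 + K)*2 = -7 + (-6 + 2*K) = -13 + 2*K)
B(k) = -120 - 10*k (B(k) = 2*(-5*(12 + k)) = 2*(-60 - 5*k) = -120 - 10*k)
-2*4 - B(y(0))/(-191) = -2*4 - (-120 - 10*(-13 + 2*0))/(-191) = -8 - (-120 - 10*(-13 + 0))*(-1)/191 = -8 - (-120 - 10*(-13))*(-1)/191 = -8 - (-120 + 130)*(-1)/191 = -8 - 10*(-1)/191 = -8 - 1*(-10/191) = -8 + 10/191 = -1518/191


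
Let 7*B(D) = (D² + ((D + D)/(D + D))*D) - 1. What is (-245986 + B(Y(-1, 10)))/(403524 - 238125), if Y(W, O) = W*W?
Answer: -573967/385931 ≈ -1.4872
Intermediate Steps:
Y(W, O) = W²
B(D) = -⅐ + D/7 + D²/7 (B(D) = ((D² + ((D + D)/(D + D))*D) - 1)/7 = ((D² + ((2*D)/((2*D)))*D) - 1)/7 = ((D² + ((2*D)*(1/(2*D)))*D) - 1)/7 = ((D² + 1*D) - 1)/7 = ((D² + D) - 1)/7 = ((D + D²) - 1)/7 = (-1 + D + D²)/7 = -⅐ + D/7 + D²/7)
(-245986 + B(Y(-1, 10)))/(403524 - 238125) = (-245986 + (-⅐ + (⅐)*(-1)² + ((-1)²)²/7))/(403524 - 238125) = (-245986 + (-⅐ + (⅐)*1 + (⅐)*1²))/165399 = (-245986 + (-⅐ + ⅐ + (⅐)*1))*(1/165399) = (-245986 + (-⅐ + ⅐ + ⅐))*(1/165399) = (-245986 + ⅐)*(1/165399) = -1721901/7*1/165399 = -573967/385931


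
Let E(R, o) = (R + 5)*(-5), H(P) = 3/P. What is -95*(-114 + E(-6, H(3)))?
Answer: 10355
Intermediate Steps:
E(R, o) = -25 - 5*R (E(R, o) = (5 + R)*(-5) = -25 - 5*R)
-95*(-114 + E(-6, H(3))) = -95*(-114 + (-25 - 5*(-6))) = -95*(-114 + (-25 + 30)) = -95*(-114 + 5) = -95*(-109) = 10355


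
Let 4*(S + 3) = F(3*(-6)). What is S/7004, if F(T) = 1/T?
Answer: -217/504288 ≈ -0.00043031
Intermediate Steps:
S = -217/72 (S = -3 + 1/(4*((3*(-6)))) = -3 + (1/4)/(-18) = -3 + (1/4)*(-1/18) = -3 - 1/72 = -217/72 ≈ -3.0139)
S/7004 = -217/72/7004 = -217/72*1/7004 = -217/504288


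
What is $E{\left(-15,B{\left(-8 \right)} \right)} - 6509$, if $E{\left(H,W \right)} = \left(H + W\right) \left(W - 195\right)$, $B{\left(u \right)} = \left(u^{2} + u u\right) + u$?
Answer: $-14384$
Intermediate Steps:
$B{\left(u \right)} = u + 2 u^{2}$ ($B{\left(u \right)} = \left(u^{2} + u^{2}\right) + u = 2 u^{2} + u = u + 2 u^{2}$)
$E{\left(H,W \right)} = \left(-195 + W\right) \left(H + W\right)$ ($E{\left(H,W \right)} = \left(H + W\right) \left(-195 + W\right) = \left(-195 + W\right) \left(H + W\right)$)
$E{\left(-15,B{\left(-8 \right)} \right)} - 6509 = \left(\left(- 8 \left(1 + 2 \left(-8\right)\right)\right)^{2} - -2925 - 195 \left(- 8 \left(1 + 2 \left(-8\right)\right)\right) - 15 \left(- 8 \left(1 + 2 \left(-8\right)\right)\right)\right) - 6509 = \left(\left(- 8 \left(1 - 16\right)\right)^{2} + 2925 - 195 \left(- 8 \left(1 - 16\right)\right) - 15 \left(- 8 \left(1 - 16\right)\right)\right) - 6509 = \left(\left(\left(-8\right) \left(-15\right)\right)^{2} + 2925 - 195 \left(\left(-8\right) \left(-15\right)\right) - 15 \left(\left(-8\right) \left(-15\right)\right)\right) - 6509 = \left(120^{2} + 2925 - 23400 - 1800\right) - 6509 = \left(14400 + 2925 - 23400 - 1800\right) - 6509 = -7875 - 6509 = -14384$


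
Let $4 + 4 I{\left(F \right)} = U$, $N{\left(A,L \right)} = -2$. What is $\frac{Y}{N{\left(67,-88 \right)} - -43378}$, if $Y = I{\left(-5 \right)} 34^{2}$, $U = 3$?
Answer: $- \frac{289}{43376} \approx -0.0066627$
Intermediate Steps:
$I{\left(F \right)} = - \frac{1}{4}$ ($I{\left(F \right)} = -1 + \frac{1}{4} \cdot 3 = -1 + \frac{3}{4} = - \frac{1}{4}$)
$Y = -289$ ($Y = - \frac{34^{2}}{4} = \left(- \frac{1}{4}\right) 1156 = -289$)
$\frac{Y}{N{\left(67,-88 \right)} - -43378} = - \frac{289}{-2 - -43378} = - \frac{289}{-2 + 43378} = - \frac{289}{43376}$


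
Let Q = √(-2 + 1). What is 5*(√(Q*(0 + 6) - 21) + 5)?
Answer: 25 + 5*√(-21 + 6*I) ≈ 28.241 + 23.141*I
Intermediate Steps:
Q = I (Q = √(-1) = I ≈ 1.0*I)
5*(√(Q*(0 + 6) - 21) + 5) = 5*(√(I*(0 + 6) - 21) + 5) = 5*(√(I*6 - 21) + 5) = 5*(√(6*I - 21) + 5) = 5*(√(-21 + 6*I) + 5) = 5*(5 + √(-21 + 6*I)) = 25 + 5*√(-21 + 6*I)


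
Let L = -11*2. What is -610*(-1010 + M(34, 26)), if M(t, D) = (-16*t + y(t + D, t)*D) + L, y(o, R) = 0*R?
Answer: 961360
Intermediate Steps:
y(o, R) = 0
L = -22
M(t, D) = -22 - 16*t (M(t, D) = (-16*t + 0*D) - 22 = (-16*t + 0) - 22 = -16*t - 22 = -22 - 16*t)
-610*(-1010 + M(34, 26)) = -610*(-1010 + (-22 - 16*34)) = -610*(-1010 + (-22 - 544)) = -610*(-1010 - 566) = -610*(-1576) = 961360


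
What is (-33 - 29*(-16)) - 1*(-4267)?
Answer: 4698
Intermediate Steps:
(-33 - 29*(-16)) - 1*(-4267) = (-33 + 464) + 4267 = 431 + 4267 = 4698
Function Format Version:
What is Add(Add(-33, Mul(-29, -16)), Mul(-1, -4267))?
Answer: 4698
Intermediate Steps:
Add(Add(-33, Mul(-29, -16)), Mul(-1, -4267)) = Add(Add(-33, 464), 4267) = Add(431, 4267) = 4698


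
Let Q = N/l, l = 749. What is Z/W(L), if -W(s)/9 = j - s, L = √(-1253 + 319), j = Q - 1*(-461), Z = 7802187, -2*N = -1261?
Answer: -898443351481746/480737101657 - 5836046278916*I*√934/1442211304971 ≈ -1868.9 - 123.67*I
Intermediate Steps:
N = 1261/2 (N = -½*(-1261) = 1261/2 ≈ 630.50)
Q = 1261/1498 (Q = (1261/2)/749 = (1261/2)*(1/749) = 1261/1498 ≈ 0.84179)
j = 691839/1498 (j = 1261/1498 - 1*(-461) = 1261/1498 + 461 = 691839/1498 ≈ 461.84)
L = I*√934 (L = √(-934) = I*√934 ≈ 30.561*I)
W(s) = -6226551/1498 + 9*s (W(s) = -9*(691839/1498 - s) = -6226551/1498 + 9*s)
Z/W(L) = 7802187/(-6226551/1498 + 9*(I*√934)) = 7802187/(-6226551/1498 + 9*I*√934)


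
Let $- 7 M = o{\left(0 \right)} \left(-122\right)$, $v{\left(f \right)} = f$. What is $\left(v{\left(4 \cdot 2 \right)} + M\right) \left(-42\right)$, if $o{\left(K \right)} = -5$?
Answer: $3324$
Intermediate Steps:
$M = - \frac{610}{7}$ ($M = - \frac{\left(-5\right) \left(-122\right)}{7} = \left(- \frac{1}{7}\right) 610 = - \frac{610}{7} \approx -87.143$)
$\left(v{\left(4 \cdot 2 \right)} + M\right) \left(-42\right) = \left(4 \cdot 2 - \frac{610}{7}\right) \left(-42\right) = \left(8 - \frac{610}{7}\right) \left(-42\right) = \left(- \frac{554}{7}\right) \left(-42\right) = 3324$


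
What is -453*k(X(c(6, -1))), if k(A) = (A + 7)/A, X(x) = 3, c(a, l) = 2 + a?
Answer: -1510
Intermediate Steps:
k(A) = (7 + A)/A
-453*k(X(c(6, -1))) = -453*(7 + 3)/3 = -151*10 = -453*10/3 = -1510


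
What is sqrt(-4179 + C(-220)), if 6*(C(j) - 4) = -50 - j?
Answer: 2*I*sqrt(9330)/3 ≈ 64.395*I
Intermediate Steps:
C(j) = -13/3 - j/6 (C(j) = 4 + (-50 - j)/6 = 4 + (-25/3 - j/6) = -13/3 - j/6)
sqrt(-4179 + C(-220)) = sqrt(-4179 + (-13/3 - 1/6*(-220))) = sqrt(-4179 + (-13/3 + 110/3)) = sqrt(-4179 + 97/3) = sqrt(-12440/3) = 2*I*sqrt(9330)/3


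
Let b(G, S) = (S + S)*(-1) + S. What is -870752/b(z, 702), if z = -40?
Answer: 435376/351 ≈ 1240.4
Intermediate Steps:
b(G, S) = -S (b(G, S) = (2*S)*(-1) + S = -2*S + S = -S)
-870752/b(z, 702) = -870752/((-1*702)) = -870752/(-702) = -870752*(-1/702) = 435376/351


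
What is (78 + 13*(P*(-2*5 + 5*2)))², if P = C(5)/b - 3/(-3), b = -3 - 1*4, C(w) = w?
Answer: 6084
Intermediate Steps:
b = -7 (b = -3 - 4 = -7)
P = 2/7 (P = 5/(-7) - 3/(-3) = 5*(-⅐) - 3*(-⅓) = -5/7 + 1 = 2/7 ≈ 0.28571)
(78 + 13*(P*(-2*5 + 5*2)))² = (78 + 13*(2*(-2*5 + 5*2)/7))² = (78 + 13*(2*(-10 + 10)/7))² = (78 + 13*((2/7)*0))² = (78 + 13*0)² = (78 + 0)² = 78² = 6084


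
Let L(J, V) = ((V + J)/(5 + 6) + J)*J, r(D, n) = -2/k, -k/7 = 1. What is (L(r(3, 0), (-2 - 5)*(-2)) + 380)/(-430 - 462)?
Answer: -51266/120197 ≈ -0.42652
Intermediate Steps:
k = -7 (k = -7*1 = -7)
r(D, n) = 2/7 (r(D, n) = -2/(-7) = -2*(-1/7) = 2/7)
L(J, V) = J*(V/11 + 12*J/11) (L(J, V) = ((J + V)/11 + J)*J = ((J + V)*(1/11) + J)*J = ((J/11 + V/11) + J)*J = (V/11 + 12*J/11)*J = J*(V/11 + 12*J/11))
(L(r(3, 0), (-2 - 5)*(-2)) + 380)/(-430 - 462) = ((1/11)*(2/7)*((-2 - 5)*(-2) + 12*(2/7)) + 380)/(-430 - 462) = ((1/11)*(2/7)*(-7*(-2) + 24/7) + 380)/(-892) = ((1/11)*(2/7)*(14 + 24/7) + 380)*(-1/892) = ((1/11)*(2/7)*(122/7) + 380)*(-1/892) = (244/539 + 380)*(-1/892) = (205064/539)*(-1/892) = -51266/120197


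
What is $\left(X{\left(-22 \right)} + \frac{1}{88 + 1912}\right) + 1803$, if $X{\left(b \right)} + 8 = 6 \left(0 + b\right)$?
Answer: $\frac{3326001}{2000} \approx 1663.0$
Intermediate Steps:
$X{\left(b \right)} = -8 + 6 b$ ($X{\left(b \right)} = -8 + 6 \left(0 + b\right) = -8 + 6 b$)
$\left(X{\left(-22 \right)} + \frac{1}{88 + 1912}\right) + 1803 = \left(\left(-8 + 6 \left(-22\right)\right) + \frac{1}{88 + 1912}\right) + 1803 = \left(\left(-8 - 132\right) + \frac{1}{2000}\right) + 1803 = \left(-140 + \frac{1}{2000}\right) + 1803 = - \frac{279999}{2000} + 1803 = \frac{3326001}{2000}$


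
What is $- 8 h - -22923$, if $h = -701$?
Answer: $28531$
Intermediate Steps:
$- 8 h - -22923 = \left(-8\right) \left(-701\right) - -22923 = 5608 + 22923 = 28531$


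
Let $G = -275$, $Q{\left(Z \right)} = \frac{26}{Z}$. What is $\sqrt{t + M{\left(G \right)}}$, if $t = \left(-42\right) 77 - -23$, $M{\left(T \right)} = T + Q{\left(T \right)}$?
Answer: $\frac{2 i \sqrt{2636359}}{55} \approx 59.043 i$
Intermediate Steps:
$M{\left(T \right)} = T + \frac{26}{T}$
$t = -3211$ ($t = -3234 + \left(-32 + 55\right) = -3234 + 23 = -3211$)
$\sqrt{t + M{\left(G \right)}} = \sqrt{-3211 - \left(275 - \frac{26}{-275}\right)} = \sqrt{-3211 + \left(-275 + 26 \left(- \frac{1}{275}\right)\right)} = \sqrt{-3211 - \frac{75651}{275}} = \sqrt{- \frac{958676}{275}} = \frac{2 i \sqrt{2636359}}{55}$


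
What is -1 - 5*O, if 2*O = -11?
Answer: 53/2 ≈ 26.500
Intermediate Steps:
O = -11/2 (O = (½)*(-11) = -11/2 ≈ -5.5000)
-1 - 5*O = -1 - 5*(-11/2) = -1 + 55/2 = 53/2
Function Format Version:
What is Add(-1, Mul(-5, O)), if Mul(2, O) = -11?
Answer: Rational(53, 2) ≈ 26.500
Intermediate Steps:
O = Rational(-11, 2) (O = Mul(Rational(1, 2), -11) = Rational(-11, 2) ≈ -5.5000)
Add(-1, Mul(-5, O)) = Add(-1, Mul(-5, Rational(-11, 2))) = Add(-1, Rational(55, 2)) = Rational(53, 2)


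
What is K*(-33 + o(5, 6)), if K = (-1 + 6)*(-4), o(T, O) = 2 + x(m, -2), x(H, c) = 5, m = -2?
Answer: 520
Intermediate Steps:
o(T, O) = 7 (o(T, O) = 2 + 5 = 7)
K = -20 (K = 5*(-4) = -20)
K*(-33 + o(5, 6)) = -20*(-33 + 7) = -20*(-26) = 520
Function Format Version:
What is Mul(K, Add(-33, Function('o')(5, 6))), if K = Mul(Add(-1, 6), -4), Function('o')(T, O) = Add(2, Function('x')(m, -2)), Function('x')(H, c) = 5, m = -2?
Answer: 520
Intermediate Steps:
Function('o')(T, O) = 7 (Function('o')(T, O) = Add(2, 5) = 7)
K = -20 (K = Mul(5, -4) = -20)
Mul(K, Add(-33, Function('o')(5, 6))) = Mul(-20, Add(-33, 7)) = Mul(-20, -26) = 520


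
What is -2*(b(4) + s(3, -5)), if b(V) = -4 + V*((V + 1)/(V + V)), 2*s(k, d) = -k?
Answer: 6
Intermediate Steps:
s(k, d) = -k/2 (s(k, d) = (-k)/2 = -k/2)
b(V) = -7/2 + V/2 (b(V) = -4 + V*((1 + V)/((2*V))) = -4 + V*((1 + V)*(1/(2*V))) = -4 + V*((1 + V)/(2*V)) = -4 + (½ + V/2) = -7/2 + V/2)
-2*(b(4) + s(3, -5)) = -2*((-7/2 + (½)*4) - ½*3) = -2*((-7/2 + 2) - 3/2) = -2*(-3/2 - 3/2) = -2*(-3) = 6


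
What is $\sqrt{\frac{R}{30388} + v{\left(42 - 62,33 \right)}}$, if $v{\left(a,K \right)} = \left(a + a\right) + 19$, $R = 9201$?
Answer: $\frac{3 i \sqrt{530901151}}{15194} \approx 4.5494 i$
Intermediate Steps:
$v{\left(a,K \right)} = 19 + 2 a$ ($v{\left(a,K \right)} = 2 a + 19 = 19 + 2 a$)
$\sqrt{\frac{R}{30388} + v{\left(42 - 62,33 \right)}} = \sqrt{\frac{9201}{30388} + \left(19 + 2 \left(42 - 62\right)\right)} = \sqrt{9201 \cdot \frac{1}{30388} + \left(19 + 2 \left(-20\right)\right)} = \sqrt{\frac{9201}{30388} + \left(19 - 40\right)} = \sqrt{\frac{9201}{30388} - 21} = \sqrt{- \frac{628947}{30388}} = \frac{3 i \sqrt{530901151}}{15194}$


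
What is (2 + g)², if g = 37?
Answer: 1521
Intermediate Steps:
(2 + g)² = (2 + 37)² = 39² = 1521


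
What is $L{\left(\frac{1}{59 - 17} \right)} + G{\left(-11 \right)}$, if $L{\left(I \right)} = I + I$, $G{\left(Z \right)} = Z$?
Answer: $- \frac{230}{21} \approx -10.952$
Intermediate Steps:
$L{\left(I \right)} = 2 I$
$L{\left(\frac{1}{59 - 17} \right)} + G{\left(-11 \right)} = \frac{2}{59 - 17} - 11 = \frac{2}{42} - 11 = 2 \cdot \frac{1}{42} - 11 = \frac{1}{21} - 11 = - \frac{230}{21}$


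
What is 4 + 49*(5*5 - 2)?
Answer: 1131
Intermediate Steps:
4 + 49*(5*5 - 2) = 4 + 49*(25 - 2) = 4 + 49*23 = 4 + 1127 = 1131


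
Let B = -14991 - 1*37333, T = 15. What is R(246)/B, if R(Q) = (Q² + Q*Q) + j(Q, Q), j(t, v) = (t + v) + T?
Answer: -957/412 ≈ -2.3228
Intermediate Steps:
B = -52324 (B = -14991 - 37333 = -52324)
j(t, v) = 15 + t + v (j(t, v) = (t + v) + 15 = 15 + t + v)
R(Q) = 15 + 2*Q + 2*Q² (R(Q) = (Q² + Q*Q) + (15 + Q + Q) = (Q² + Q²) + (15 + 2*Q) = 2*Q² + (15 + 2*Q) = 15 + 2*Q + 2*Q²)
R(246)/B = (15 + 2*246 + 2*246²)/(-52324) = (15 + 492 + 2*60516)*(-1/52324) = (15 + 492 + 121032)*(-1/52324) = 121539*(-1/52324) = -957/412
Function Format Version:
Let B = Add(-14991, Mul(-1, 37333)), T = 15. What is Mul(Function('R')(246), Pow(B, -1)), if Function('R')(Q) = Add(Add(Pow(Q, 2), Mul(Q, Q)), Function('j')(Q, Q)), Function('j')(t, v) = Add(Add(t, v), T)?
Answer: Rational(-957, 412) ≈ -2.3228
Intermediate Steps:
B = -52324 (B = Add(-14991, -37333) = -52324)
Function('j')(t, v) = Add(15, t, v) (Function('j')(t, v) = Add(Add(t, v), 15) = Add(15, t, v))
Function('R')(Q) = Add(15, Mul(2, Q), Mul(2, Pow(Q, 2))) (Function('R')(Q) = Add(Add(Pow(Q, 2), Mul(Q, Q)), Add(15, Q, Q)) = Add(Add(Pow(Q, 2), Pow(Q, 2)), Add(15, Mul(2, Q))) = Add(Mul(2, Pow(Q, 2)), Add(15, Mul(2, Q))) = Add(15, Mul(2, Q), Mul(2, Pow(Q, 2))))
Mul(Function('R')(246), Pow(B, -1)) = Mul(Add(15, Mul(2, 246), Mul(2, Pow(246, 2))), Pow(-52324, -1)) = Mul(Add(15, 492, Mul(2, 60516)), Rational(-1, 52324)) = Mul(Add(15, 492, 121032), Rational(-1, 52324)) = Mul(121539, Rational(-1, 52324)) = Rational(-957, 412)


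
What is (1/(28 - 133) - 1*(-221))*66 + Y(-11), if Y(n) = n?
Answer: 510103/35 ≈ 14574.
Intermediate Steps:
(1/(28 - 133) - 1*(-221))*66 + Y(-11) = (1/(28 - 133) - 1*(-221))*66 - 11 = (1/(-105) + 221)*66 - 11 = (-1/105 + 221)*66 - 11 = (23204/105)*66 - 11 = 510488/35 - 11 = 510103/35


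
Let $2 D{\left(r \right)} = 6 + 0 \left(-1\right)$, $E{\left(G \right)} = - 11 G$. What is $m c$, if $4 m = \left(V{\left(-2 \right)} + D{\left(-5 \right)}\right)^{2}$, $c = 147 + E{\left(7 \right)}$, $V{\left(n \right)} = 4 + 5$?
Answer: $2520$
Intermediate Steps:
$V{\left(n \right)} = 9$
$D{\left(r \right)} = 3$ ($D{\left(r \right)} = \frac{6 + 0 \left(-1\right)}{2} = \frac{6 + 0}{2} = \frac{1}{2} \cdot 6 = 3$)
$c = 70$ ($c = 147 - 77 = 70$)
$m = 36$ ($m = \frac{\left(9 + 3\right)^{2}}{4} = \frac{12^{2}}{4} = \frac{1}{4} \cdot 144 = 36$)
$m c = 36 \cdot 70 = 2520$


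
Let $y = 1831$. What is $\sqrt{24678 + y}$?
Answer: $7 \sqrt{541} \approx 162.82$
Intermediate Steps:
$\sqrt{24678 + y} = \sqrt{24678 + 1831} = \sqrt{26509} = 7 \sqrt{541}$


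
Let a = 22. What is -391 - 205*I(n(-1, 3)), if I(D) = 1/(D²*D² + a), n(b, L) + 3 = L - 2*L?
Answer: -515543/1318 ≈ -391.16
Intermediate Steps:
n(b, L) = -3 - L (n(b, L) = -3 + (L - 2*L) = -3 - L)
I(D) = 1/(22 + D⁴) (I(D) = 1/(D²*D² + 22) = 1/(D⁴ + 22) = 1/(22 + D⁴))
-391 - 205*I(n(-1, 3)) = -391 - 205/(22 + (-3 - 1*3)⁴) = -391 - 205/(22 + (-3 - 3)⁴) = -391 - 205/(22 + (-6)⁴) = -391 - 205/(22 + 1296) = -391 - 205/1318 = -515543/1318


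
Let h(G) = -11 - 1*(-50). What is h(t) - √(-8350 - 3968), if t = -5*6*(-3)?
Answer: 39 - I*√12318 ≈ 39.0 - 110.99*I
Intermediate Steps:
t = 90 (t = -30*(-3) = 90)
h(G) = 39 (h(G) = -11 + 50 = 39)
h(t) - √(-8350 - 3968) = 39 - √(-8350 - 3968) = 39 - √(-12318) = 39 - I*√12318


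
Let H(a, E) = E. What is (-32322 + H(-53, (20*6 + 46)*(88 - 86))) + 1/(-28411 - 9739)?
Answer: -1220418501/38150 ≈ -31990.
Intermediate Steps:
(-32322 + H(-53, (20*6 + 46)*(88 - 86))) + 1/(-28411 - 9739) = (-32322 + (20*6 + 46)*(88 - 86)) + 1/(-28411 - 9739) = (-32322 + (120 + 46)*2) + 1/(-38150) = (-32322 + 166*2) - 1/38150 = (-32322 + 332) - 1/38150 = -31990 - 1/38150 = -1220418501/38150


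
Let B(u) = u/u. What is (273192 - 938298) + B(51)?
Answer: -665105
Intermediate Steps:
B(u) = 1
(273192 - 938298) + B(51) = (273192 - 938298) + 1 = -665106 + 1 = -665105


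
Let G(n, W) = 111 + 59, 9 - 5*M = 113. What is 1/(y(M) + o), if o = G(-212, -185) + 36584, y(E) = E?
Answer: 5/183666 ≈ 2.7223e-5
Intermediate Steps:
M = -104/5 (M = 9/5 - ⅕*113 = 9/5 - 113/5 = -104/5 ≈ -20.800)
G(n, W) = 170
o = 36754 (o = 170 + 36584 = 36754)
1/(y(M) + o) = 1/(-104/5 + 36754) = 1/(183666/5) = 5/183666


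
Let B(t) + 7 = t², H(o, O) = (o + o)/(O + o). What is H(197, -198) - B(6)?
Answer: -423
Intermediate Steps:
H(o, O) = 2*o/(O + o) (H(o, O) = (2*o)/(O + o) = 2*o/(O + o))
B(t) = -7 + t²
H(197, -198) - B(6) = 2*197/(-198 + 197) - (-7 + 6²) = 2*197/(-1) - (-7 + 36) = 2*197*(-1) - 1*29 = -394 - 29 = -423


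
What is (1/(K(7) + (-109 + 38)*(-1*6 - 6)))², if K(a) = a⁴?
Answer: 1/10582009 ≈ 9.4500e-8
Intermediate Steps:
(1/(K(7) + (-109 + 38)*(-1*6 - 6)))² = (1/(7⁴ + (-109 + 38)*(-1*6 - 6)))² = (1/(2401 - 71*(-6 - 6)))² = (1/(2401 - 71*(-12)))² = (1/(2401 + 852))² = (1/3253)² = 1/10582009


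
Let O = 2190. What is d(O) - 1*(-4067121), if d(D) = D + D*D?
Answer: 8865411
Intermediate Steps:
d(D) = D + D²
d(O) - 1*(-4067121) = 2190*(1 + 2190) - 1*(-4067121) = 2190*2191 + 4067121 = 4798290 + 4067121 = 8865411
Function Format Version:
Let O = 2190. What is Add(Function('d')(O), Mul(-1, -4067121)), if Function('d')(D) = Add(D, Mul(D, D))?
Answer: 8865411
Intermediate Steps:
Function('d')(D) = Add(D, Pow(D, 2))
Add(Function('d')(O), Mul(-1, -4067121)) = Add(Mul(2190, Add(1, 2190)), Mul(-1, -4067121)) = Add(Mul(2190, 2191), 4067121) = Add(4798290, 4067121) = 8865411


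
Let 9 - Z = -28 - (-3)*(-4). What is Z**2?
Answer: 2401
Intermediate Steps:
Z = 49 (Z = 9 - (-28 - (-3)*(-4)) = 9 - (-28 - 1*12) = 9 - (-28 - 12) = 9 - 1*(-40) = 9 + 40 = 49)
Z**2 = 49**2 = 2401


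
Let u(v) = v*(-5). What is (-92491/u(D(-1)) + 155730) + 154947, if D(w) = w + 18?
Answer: 26500036/85 ≈ 3.1177e+5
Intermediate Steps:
D(w) = 18 + w
u(v) = -5*v
(-92491/u(D(-1)) + 155730) + 154947 = (-92491*(-1/(5*(18 - 1))) + 155730) + 154947 = (-92491/((-5*17)) + 155730) + 154947 = (-92491/(-85) + 155730) + 154947 = (-92491*(-1/85) + 155730) + 154947 = (92491/85 + 155730) + 154947 = 13329541/85 + 154947 = 26500036/85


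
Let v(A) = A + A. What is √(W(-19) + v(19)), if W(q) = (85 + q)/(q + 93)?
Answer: √53243/37 ≈ 6.2363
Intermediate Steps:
W(q) = (85 + q)/(93 + q)
v(A) = 2*A
√(W(-19) + v(19)) = √((85 - 19)/(93 - 19) + 2*19) = √(66/74 + 38) = √((1/74)*66 + 38) = √(33/37 + 38) = √(1439/37) = √53243/37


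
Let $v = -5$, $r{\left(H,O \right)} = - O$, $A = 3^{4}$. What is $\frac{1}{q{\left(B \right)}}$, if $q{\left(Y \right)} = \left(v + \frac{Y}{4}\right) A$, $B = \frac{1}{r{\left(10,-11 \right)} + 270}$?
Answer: $- \frac{1124}{455139} \approx -0.0024696$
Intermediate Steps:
$A = 81$
$B = \frac{1}{281}$ ($B = \frac{1}{\left(-1\right) \left(-11\right) + 270} = \frac{1}{11 + 270} = \frac{1}{281} \approx 0.0035587$)
$q{\left(Y \right)} = -405 + \frac{81 Y}{4}$ ($q{\left(Y \right)} = \left(-5 + \frac{Y}{4}\right) 81 = -405 + \frac{81 Y}{4}$)
$\frac{1}{q{\left(B \right)}} = \frac{1}{-405 + \frac{81}{4} \cdot \frac{1}{281}} = \frac{1}{-405 + \frac{81}{1124}} = \frac{1}{- \frac{455139}{1124}} = - \frac{1124}{455139}$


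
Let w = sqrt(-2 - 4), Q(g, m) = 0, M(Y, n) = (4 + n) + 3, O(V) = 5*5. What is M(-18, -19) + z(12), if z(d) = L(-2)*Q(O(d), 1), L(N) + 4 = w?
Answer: -12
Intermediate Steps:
O(V) = 25
M(Y, n) = 7 + n
w = I*sqrt(6) (w = sqrt(-6) = I*sqrt(6) ≈ 2.4495*I)
L(N) = -4 + I*sqrt(6)
z(d) = 0 (z(d) = (-4 + I*sqrt(6))*0 = 0)
M(-18, -19) + z(12) = (7 - 19) + 0 = -12 + 0 = -12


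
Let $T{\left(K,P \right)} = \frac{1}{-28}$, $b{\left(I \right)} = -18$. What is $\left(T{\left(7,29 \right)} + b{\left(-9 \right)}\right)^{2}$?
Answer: $\frac{255025}{784} \approx 325.29$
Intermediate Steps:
$T{\left(K,P \right)} = - \frac{1}{28}$
$\left(T{\left(7,29 \right)} + b{\left(-9 \right)}\right)^{2} = \left(- \frac{1}{28} - 18\right)^{2} = \left(- \frac{505}{28}\right)^{2} = \frac{255025}{784}$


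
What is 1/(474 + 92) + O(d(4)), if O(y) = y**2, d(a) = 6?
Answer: 20377/566 ≈ 36.002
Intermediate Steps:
1/(474 + 92) + O(d(4)) = 1/(474 + 92) + 6**2 = 1/566 + 36 = 20377/566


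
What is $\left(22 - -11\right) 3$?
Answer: $99$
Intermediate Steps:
$\left(22 - -11\right) 3 = \left(22 + 11\right) 3 = 33 \cdot 3 = 99$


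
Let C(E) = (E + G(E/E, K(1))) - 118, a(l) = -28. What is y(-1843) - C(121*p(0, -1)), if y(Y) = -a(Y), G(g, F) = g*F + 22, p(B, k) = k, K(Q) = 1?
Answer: 244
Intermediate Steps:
G(g, F) = 22 + F*g (G(g, F) = F*g + 22 = 22 + F*g)
C(E) = -95 + E (C(E) = (E + (22 + 1*(E/E))) - 118 = (E + (22 + 1*1)) - 118 = (E + (22 + 1)) - 118 = (E + 23) - 118 = (23 + E) - 118 = -95 + E)
y(Y) = 28 (y(Y) = -1*(-28) = 28)
y(-1843) - C(121*p(0, -1)) = 28 - (-95 + 121*(-1)) = 28 - (-95 - 121) = 28 - 1*(-216) = 28 + 216 = 244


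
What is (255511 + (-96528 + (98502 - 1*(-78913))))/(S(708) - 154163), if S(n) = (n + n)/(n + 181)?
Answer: -299057822/137049491 ≈ -2.1821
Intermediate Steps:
S(n) = 2*n/(181 + n) (S(n) = (2*n)/(181 + n) = 2*n/(181 + n))
(255511 + (-96528 + (98502 - 1*(-78913))))/(S(708) - 154163) = (255511 + (-96528 + (98502 - 1*(-78913))))/(2*708/(181 + 708) - 154163) = (255511 + (-96528 + (98502 + 78913)))/(2*708/889 - 154163) = (255511 + (-96528 + 177415))/(2*708*(1/889) - 154163) = (255511 + 80887)/(1416/889 - 154163) = 336398/(-137049491/889) = 336398*(-889/137049491) = -299057822/137049491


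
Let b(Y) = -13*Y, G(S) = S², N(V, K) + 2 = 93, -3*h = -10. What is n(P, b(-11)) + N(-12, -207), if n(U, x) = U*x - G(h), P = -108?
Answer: -138277/9 ≈ -15364.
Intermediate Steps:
h = 10/3 (h = -⅓*(-10) = 10/3 ≈ 3.3333)
N(V, K) = 91 (N(V, K) = -2 + 93 = 91)
n(U, x) = -100/9 + U*x (n(U, x) = U*x - (10/3)² = U*x - 1*100/9 = U*x - 100/9 = -100/9 + U*x)
n(P, b(-11)) + N(-12, -207) = (-100/9 - (-1404)*(-11)) + 91 = (-100/9 - 108*143) + 91 = (-100/9 - 15444) + 91 = -139096/9 + 91 = -138277/9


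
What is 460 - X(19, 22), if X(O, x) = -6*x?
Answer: 592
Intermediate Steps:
460 - X(19, 22) = 460 - (-6)*22 = 460 - 1*(-132) = 460 + 132 = 592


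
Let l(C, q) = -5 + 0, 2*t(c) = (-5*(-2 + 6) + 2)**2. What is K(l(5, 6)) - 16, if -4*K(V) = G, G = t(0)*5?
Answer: -437/2 ≈ -218.50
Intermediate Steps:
t(c) = 162 (t(c) = (-5*(-2 + 6) + 2)**2/2 = (-5*4 + 2)**2/2 = (-20 + 2)**2/2 = (1/2)*(-18)**2 = (1/2)*324 = 162)
l(C, q) = -5
G = 810 (G = 162*5 = 810)
K(V) = -405/2 (K(V) = -1/4*810 = -405/2)
K(l(5, 6)) - 16 = -405/2 - 16 = -437/2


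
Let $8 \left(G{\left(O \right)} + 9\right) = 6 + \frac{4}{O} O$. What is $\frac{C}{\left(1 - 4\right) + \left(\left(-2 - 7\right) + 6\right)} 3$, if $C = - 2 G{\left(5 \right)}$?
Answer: $- \frac{31}{4} \approx -7.75$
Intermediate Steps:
$G{\left(O \right)} = - \frac{31}{4}$ ($G{\left(O \right)} = -9 + \frac{6 + \frac{4}{O} O}{8} = -9 + \frac{6 + 4}{8} = -9 + \frac{1}{8} \cdot 10 = -9 + \frac{5}{4} = - \frac{31}{4}$)
$C = \frac{31}{2}$ ($C = \left(-2\right) \left(- \frac{31}{4}\right) = \frac{31}{2} \approx 15.5$)
$\frac{C}{\left(1 - 4\right) + \left(\left(-2 - 7\right) + 6\right)} 3 = \frac{31}{2 \left(\left(1 - 4\right) + \left(\left(-2 - 7\right) + 6\right)\right)} 3 = \frac{31}{2 \left(-3 + \left(-9 + 6\right)\right)} 3 = \frac{31}{2 \left(-3 - 3\right)} 3 = \frac{31}{2 \left(-6\right)} 3 = \frac{31}{2} \left(- \frac{1}{6}\right) 3 = \left(- \frac{31}{12}\right) 3 = - \frac{31}{4}$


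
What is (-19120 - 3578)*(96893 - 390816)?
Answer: 6671464254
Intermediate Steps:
(-19120 - 3578)*(96893 - 390816) = -22698*(-293923) = 6671464254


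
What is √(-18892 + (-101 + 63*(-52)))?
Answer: I*√22269 ≈ 149.23*I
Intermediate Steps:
√(-18892 + (-101 + 63*(-52))) = √(-18892 + (-101 - 3276)) = √(-18892 - 3377) = √(-22269) = I*√22269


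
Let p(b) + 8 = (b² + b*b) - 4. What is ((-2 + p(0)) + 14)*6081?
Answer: 0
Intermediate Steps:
p(b) = -12 + 2*b² (p(b) = -8 + ((b² + b*b) - 4) = -8 + ((b² + b²) - 4) = -8 + (2*b² - 4) = -8 + (-4 + 2*b²) = -12 + 2*b²)
((-2 + p(0)) + 14)*6081 = ((-2 + (-12 + 2*0²)) + 14)*6081 = ((-2 + (-12 + 2*0)) + 14)*6081 = ((-2 + (-12 + 0)) + 14)*6081 = ((-2 - 12) + 14)*6081 = (-14 + 14)*6081 = 0*6081 = 0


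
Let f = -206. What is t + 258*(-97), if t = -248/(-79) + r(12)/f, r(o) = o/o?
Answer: -407222115/16274 ≈ -25023.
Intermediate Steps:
r(o) = 1
t = 51009/16274 (t = -248/(-79) + 1/(-206) = -248*(-1/79) + 1*(-1/206) = 248/79 - 1/206 = 51009/16274 ≈ 3.1344)
t + 258*(-97) = 51009/16274 + 258*(-97) = 51009/16274 - 25026 = -407222115/16274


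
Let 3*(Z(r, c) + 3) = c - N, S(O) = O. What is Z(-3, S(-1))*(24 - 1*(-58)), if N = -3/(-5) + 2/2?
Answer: -4756/15 ≈ -317.07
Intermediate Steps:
N = 8/5 (N = -3*(-1/5) + 2*(1/2) = 3/5 + 1 = 8/5 ≈ 1.6000)
Z(r, c) = -53/15 + c/3 (Z(r, c) = -3 + (c - 1*8/5)/3 = -3 + (c - 8/5)/3 = -3 + (-8/5 + c)/3 = -3 + (-8/15 + c/3) = -53/15 + c/3)
Z(-3, S(-1))*(24 - 1*(-58)) = (-53/15 + (1/3)*(-1))*(24 - 1*(-58)) = (-53/15 - 1/3)*(24 + 58) = -58/15*82 = -4756/15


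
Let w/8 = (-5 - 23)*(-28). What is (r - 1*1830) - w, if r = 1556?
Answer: -6546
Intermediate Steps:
w = 6272 (w = 8*((-5 - 23)*(-28)) = 8*(-28*(-28)) = 8*784 = 6272)
(r - 1*1830) - w = (1556 - 1*1830) - 1*6272 = (1556 - 1830) - 6272 = -274 - 6272 = -6546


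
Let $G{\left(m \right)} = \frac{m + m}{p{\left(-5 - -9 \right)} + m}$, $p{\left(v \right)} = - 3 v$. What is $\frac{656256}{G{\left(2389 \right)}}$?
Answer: $\frac{779960256}{2389} \approx 3.2648 \cdot 10^{5}$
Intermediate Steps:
$G{\left(m \right)} = \frac{2 m}{-12 + m}$ ($G{\left(m \right)} = \frac{m + m}{- 3 \left(-5 - -9\right) + m} = \frac{2 m}{- 3 \left(-5 + 9\right) + m} = \frac{2 m}{\left(-3\right) 4 + m} = \frac{2 m}{-12 + m}$)
$\frac{656256}{G{\left(2389 \right)}} = \frac{656256}{2 \cdot 2389 \frac{1}{-12 + 2389}} = \frac{656256}{2 \cdot 2389 \cdot \frac{1}{2377}} = \frac{656256}{\frac{4778}{2377}} = 656256 \cdot \frac{2377}{4778} = \frac{779960256}{2389}$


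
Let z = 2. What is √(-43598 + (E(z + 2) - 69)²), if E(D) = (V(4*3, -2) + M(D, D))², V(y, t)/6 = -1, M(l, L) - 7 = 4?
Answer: I*√41662 ≈ 204.11*I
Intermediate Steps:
M(l, L) = 11 (M(l, L) = 7 + 4 = 11)
V(y, t) = -6 (V(y, t) = 6*(-1) = -6)
E(D) = 25 (E(D) = (-6 + 11)² = 5² = 25)
√(-43598 + (E(z + 2) - 69)²) = √(-43598 + (25 - 69)²) = √(-43598 + (-44)²) = √(-43598 + 1936) = √(-41662) = I*√41662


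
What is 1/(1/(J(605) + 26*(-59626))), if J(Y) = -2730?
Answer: -1553006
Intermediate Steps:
1/(1/(J(605) + 26*(-59626))) = 1/(1/(-2730 + 26*(-59626))) = 1/(1/(-2730 - 1550276)) = 1/(1/(-1553006)) = 1/(-1/1553006) = -1553006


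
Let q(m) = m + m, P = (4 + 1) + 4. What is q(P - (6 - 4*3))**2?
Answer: 900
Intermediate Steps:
P = 9 (P = 5 + 4 = 9)
q(m) = 2*m
q(P - (6 - 4*3))**2 = (2*(9 - (6 - 4*3)))**2 = (2*(9 - (6 - 12)))**2 = (2*(9 - 1*(-6)))**2 = (2*(9 + 6))**2 = (2*15)**2 = 30**2 = 900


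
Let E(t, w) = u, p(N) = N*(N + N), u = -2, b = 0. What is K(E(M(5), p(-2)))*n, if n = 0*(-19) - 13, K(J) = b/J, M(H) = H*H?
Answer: 0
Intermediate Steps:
M(H) = H²
p(N) = 2*N² (p(N) = N*(2*N) = 2*N²)
E(t, w) = -2
K(J) = 0 (K(J) = 0/J = 0)
n = -13 (n = 0 - 13 = -13)
K(E(M(5), p(-2)))*n = 0*(-13) = 0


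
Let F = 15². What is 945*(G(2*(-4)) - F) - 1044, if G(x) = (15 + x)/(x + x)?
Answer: -3425319/16 ≈ -2.1408e+5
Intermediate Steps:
F = 225
G(x) = (15 + x)/(2*x) (G(x) = (15 + x)/((2*x)) = (15 + x)*(1/(2*x)) = (15 + x)/(2*x))
945*(G(2*(-4)) - F) - 1044 = 945*((15 + 2*(-4))/(2*((2*(-4)))) - 1*225) - 1044 = 945*((½)*(15 - 8)/(-8) - 225) - 1044 = 945*((½)*(-⅛)*7 - 225) - 1044 = 945*(-7/16 - 225) - 1044 = 945*(-3607/16) - 1044 = -3408615/16 - 1044 = -3425319/16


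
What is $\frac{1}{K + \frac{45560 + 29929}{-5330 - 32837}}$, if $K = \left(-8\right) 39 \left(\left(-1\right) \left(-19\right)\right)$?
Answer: $- \frac{38167}{226329465} \approx -0.00016863$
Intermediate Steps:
$K = -5928$ ($K = \left(-312\right) 19 = -5928$)
$\frac{1}{K + \frac{45560 + 29929}{-5330 - 32837}} = \frac{1}{-5928 + \frac{45560 + 29929}{-5330 - 32837}} = \frac{1}{-5928 + \frac{75489}{-38167}} = \frac{1}{-5928 + 75489 \left(- \frac{1}{38167}\right)} = \frac{1}{-5928 - \frac{75489}{38167}} = \frac{1}{- \frac{226329465}{38167}} = - \frac{38167}{226329465}$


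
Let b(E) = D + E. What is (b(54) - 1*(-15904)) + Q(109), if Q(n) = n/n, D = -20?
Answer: 15939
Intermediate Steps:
b(E) = -20 + E
Q(n) = 1
(b(54) - 1*(-15904)) + Q(109) = ((-20 + 54) - 1*(-15904)) + 1 = (34 + 15904) + 1 = 15938 + 1 = 15939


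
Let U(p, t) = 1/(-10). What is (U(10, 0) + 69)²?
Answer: 474721/100 ≈ 4747.2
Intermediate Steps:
U(p, t) = -⅒
(U(10, 0) + 69)² = (-⅒ + 69)² = (689/10)² = 474721/100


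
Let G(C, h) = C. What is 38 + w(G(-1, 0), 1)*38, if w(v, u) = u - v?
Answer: 114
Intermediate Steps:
38 + w(G(-1, 0), 1)*38 = 38 + (1 - 1*(-1))*38 = 38 + (1 + 1)*38 = 38 + 2*38 = 38 + 76 = 114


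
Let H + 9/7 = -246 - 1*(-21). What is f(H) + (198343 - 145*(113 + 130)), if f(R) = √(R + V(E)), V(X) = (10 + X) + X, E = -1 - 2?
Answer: 163108 + 2*I*√2723/7 ≈ 1.6311e+5 + 14.909*I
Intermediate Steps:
H = -1584/7 (H = -9/7 + (-246 - 1*(-21)) = -9/7 + (-246 + 21) = -9/7 - 225 = -1584/7 ≈ -226.29)
E = -3
V(X) = 10 + 2*X
f(R) = √(4 + R) (f(R) = √(R + (10 + 2*(-3))) = √(R + (10 - 6)) = √(R + 4) = √(4 + R))
f(H) + (198343 - 145*(113 + 130)) = √(4 - 1584/7) + (198343 - 145*(113 + 130)) = √(-1556/7) + (198343 - 145*243) = 2*I*√2723/7 + (198343 - 1*35235) = 2*I*√2723/7 + (198343 - 35235) = 2*I*√2723/7 + 163108 = 163108 + 2*I*√2723/7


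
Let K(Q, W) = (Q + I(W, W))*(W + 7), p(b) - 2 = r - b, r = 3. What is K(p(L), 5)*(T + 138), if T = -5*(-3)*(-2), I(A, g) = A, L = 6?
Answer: 5184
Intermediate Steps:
p(b) = 5 - b (p(b) = 2 + (3 - b) = 5 - b)
T = -30 (T = 15*(-2) = -30)
K(Q, W) = (7 + W)*(Q + W) (K(Q, W) = (Q + W)*(W + 7) = (Q + W)*(7 + W) = (7 + W)*(Q + W))
K(p(L), 5)*(T + 138) = (5² + 7*(5 - 1*6) + 7*5 + (5 - 1*6)*5)*(-30 + 138) = (25 + 7*(5 - 6) + 35 + (5 - 6)*5)*108 = (25 + 7*(-1) + 35 - 1*5)*108 = (25 - 7 + 35 - 5)*108 = 48*108 = 5184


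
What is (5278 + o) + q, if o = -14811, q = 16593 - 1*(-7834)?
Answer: 14894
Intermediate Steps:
q = 24427 (q = 16593 + 7834 = 24427)
(5278 + o) + q = (5278 - 14811) + 24427 = -9533 + 24427 = 14894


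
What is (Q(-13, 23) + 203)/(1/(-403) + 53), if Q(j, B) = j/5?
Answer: 201903/53395 ≈ 3.7813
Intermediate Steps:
Q(j, B) = j/5 (Q(j, B) = j*(1/5) = j/5)
(Q(-13, 23) + 203)/(1/(-403) + 53) = ((1/5)*(-13) + 203)/(1/(-403) + 53) = (-13/5 + 203)/(-1/403 + 53) = 1002/(5*(21358/403)) = (1002/5)*(403/21358) = 201903/53395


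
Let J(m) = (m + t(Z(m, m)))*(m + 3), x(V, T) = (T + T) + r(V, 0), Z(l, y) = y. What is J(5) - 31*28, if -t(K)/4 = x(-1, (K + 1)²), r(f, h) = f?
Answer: -3100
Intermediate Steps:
x(V, T) = V + 2*T (x(V, T) = (T + T) + V = 2*T + V = V + 2*T)
t(K) = 4 - 8*(1 + K)² (t(K) = -4*(-1 + 2*(K + 1)²) = -4*(-1 + 2*(1 + K)²) = 4 - 8*(1 + K)²)
J(m) = (3 + m)*(4 + m - 8*(1 + m)²) (J(m) = (m + (4 - 8*(1 + m)²))*(m + 3) = (4 + m - 8*(1 + m)²)*(3 + m) = (3 + m)*(4 + m - 8*(1 + m)²))
J(5) - 31*28 = (-12 - 49*5 - 39*5² - 8*5³) - 31*28 = (-12 - 245 - 39*25 - 8*125) - 868 = (-12 - 245 - 975 - 1000) - 868 = -2232 - 868 = -3100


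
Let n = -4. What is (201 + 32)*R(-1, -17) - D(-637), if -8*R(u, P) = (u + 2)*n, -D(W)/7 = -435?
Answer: -5857/2 ≈ -2928.5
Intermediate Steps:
D(W) = 3045 (D(W) = -7*(-435) = 3045)
R(u, P) = 1 + u/2 (R(u, P) = -(u + 2)*(-4)/8 = -(2 + u)*(-4)/8 = -(-8 - 4*u)/8 = 1 + u/2)
(201 + 32)*R(-1, -17) - D(-637) = (201 + 32)*(1 + (½)*(-1)) - 1*3045 = 233*(1 - ½) - 3045 = 233*(½) - 3045 = 233/2 - 3045 = -5857/2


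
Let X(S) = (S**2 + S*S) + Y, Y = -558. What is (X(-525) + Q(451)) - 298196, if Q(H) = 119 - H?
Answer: 252164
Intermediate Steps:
X(S) = -558 + 2*S**2 (X(S) = (S**2 + S*S) - 558 = (S**2 + S**2) - 558 = 2*S**2 - 558 = -558 + 2*S**2)
(X(-525) + Q(451)) - 298196 = ((-558 + 2*(-525)**2) + (119 - 1*451)) - 298196 = ((-558 + 2*275625) + (119 - 451)) - 298196 = ((-558 + 551250) - 332) - 298196 = (550692 - 332) - 298196 = 550360 - 298196 = 252164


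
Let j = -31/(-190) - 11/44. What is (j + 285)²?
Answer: 11721743289/144400 ≈ 81176.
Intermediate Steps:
j = -33/380 (j = -31*(-1/190) - 11*1/44 = 31/190 - ¼ = -33/380 ≈ -0.086842)
(j + 285)² = (-33/380 + 285)² = (108267/380)² = 11721743289/144400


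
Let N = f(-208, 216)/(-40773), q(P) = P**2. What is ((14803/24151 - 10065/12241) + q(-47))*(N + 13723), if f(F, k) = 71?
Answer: 365366105549423974016/12053819478243 ≈ 3.0311e+7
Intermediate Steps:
N = -71/40773 (N = 71/(-40773) = 71*(-1/40773) = -71/40773 ≈ -0.0017413)
((14803/24151 - 10065/12241) + q(-47))*(N + 13723) = ((14803/24151 - 10065/12241) + (-47)**2)*(-71/40773 + 13723) = ((14803*(1/24151) - 10065*1/12241) + 2209)*(559527808/40773) = ((14803/24151 - 10065/12241) + 2209)*(559527808/40773) = (-61876292/295632391 + 2209)*(559527808/40773) = (652990075427/295632391)*(559527808/40773) = 365366105549423974016/12053819478243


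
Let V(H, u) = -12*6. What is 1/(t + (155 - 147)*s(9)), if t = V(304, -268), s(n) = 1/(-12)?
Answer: -3/218 ≈ -0.013761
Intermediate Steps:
V(H, u) = -72
s(n) = -1/12
t = -72
1/(t + (155 - 147)*s(9)) = 1/(-72 + (155 - 147)*(-1/12)) = 1/(-72 + 8*(-1/12)) = 1/(-72 - ⅔) = 1/(-218/3) = -3/218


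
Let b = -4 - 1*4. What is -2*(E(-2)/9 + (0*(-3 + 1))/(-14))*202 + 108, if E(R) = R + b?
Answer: 5012/9 ≈ 556.89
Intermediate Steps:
b = -8 (b = -4 - 4 = -8)
E(R) = -8 + R (E(R) = R - 8 = -8 + R)
-2*(E(-2)/9 + (0*(-3 + 1))/(-14))*202 + 108 = -2*((-8 - 2)/9 + (0*(-3 + 1))/(-14))*202 + 108 = -2*(-10*1/9 + (0*(-2))*(-1/14))*202 + 108 = -2*(-10/9 + 0*(-1/14))*202 + 108 = -2*(-10/9 + 0)*202 + 108 = -2*(-10/9)*202 + 108 = (20/9)*202 + 108 = 4040/9 + 108 = 5012/9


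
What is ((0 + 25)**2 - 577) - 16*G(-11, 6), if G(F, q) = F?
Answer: 224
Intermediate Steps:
((0 + 25)**2 - 577) - 16*G(-11, 6) = ((0 + 25)**2 - 577) - 16*(-11) = (25**2 - 577) + 176 = (625 - 577) + 176 = 48 + 176 = 224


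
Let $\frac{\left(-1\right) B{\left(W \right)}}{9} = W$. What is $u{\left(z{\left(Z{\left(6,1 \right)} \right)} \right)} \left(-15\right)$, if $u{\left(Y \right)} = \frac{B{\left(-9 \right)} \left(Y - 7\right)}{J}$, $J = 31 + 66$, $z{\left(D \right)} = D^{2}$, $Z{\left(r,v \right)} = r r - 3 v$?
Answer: $- \frac{1314630}{97} \approx -13553.0$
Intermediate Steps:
$B{\left(W \right)} = - 9 W$
$Z{\left(r,v \right)} = r^{2} - 3 v$
$J = 97$
$u{\left(Y \right)} = - \frac{567}{97} + \frac{81 Y}{97}$ ($u{\left(Y \right)} = \frac{\left(-9\right) \left(-9\right) \left(Y - 7\right)}{97} = 81 \left(-7 + Y\right) \frac{1}{97} = \left(-567 + 81 Y\right) \frac{1}{97} = - \frac{567}{97} + \frac{81 Y}{97}$)
$u{\left(z{\left(Z{\left(6,1 \right)} \right)} \right)} \left(-15\right) = \left(- \frac{567}{97} + \frac{81 \left(6^{2} - 3\right)^{2}}{97}\right) \left(-15\right) = \left(- \frac{567}{97} + \frac{81 \left(36 - 3\right)^{2}}{97}\right) \left(-15\right) = \left(- \frac{567}{97} + \frac{81 \cdot 33^{2}}{97}\right) \left(-15\right) = \left(- \frac{567}{97} + \frac{81}{97} \cdot 1089\right) \left(-15\right) = \left(- \frac{567}{97} + \frac{88209}{97}\right) \left(-15\right) = \frac{87642}{97} \left(-15\right) = - \frac{1314630}{97}$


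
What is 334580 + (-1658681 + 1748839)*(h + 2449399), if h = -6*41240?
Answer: 198524554102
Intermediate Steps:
h = -247440
334580 + (-1658681 + 1748839)*(h + 2449399) = 334580 + (-1658681 + 1748839)*(-247440 + 2449399) = 334580 + 90158*2201959 = 334580 + 198524219522 = 198524554102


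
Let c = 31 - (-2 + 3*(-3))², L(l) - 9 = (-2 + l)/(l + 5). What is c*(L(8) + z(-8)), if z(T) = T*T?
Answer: -85950/13 ≈ -6611.5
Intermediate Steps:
z(T) = T²
L(l) = 9 + (-2 + l)/(5 + l) (L(l) = 9 + (-2 + l)/(l + 5) = 9 + (-2 + l)/(5 + l))
c = -90 (c = 31 - (-2 - 9)² = 31 - 1*(-11)² = 31 - 1*121 = 31 - 121 = -90)
c*(L(8) + z(-8)) = -90*((43 + 10*8)/(5 + 8) + (-8)²) = -90*((43 + 80)/13 + 64) = -90*((1/13)*123 + 64) = -90*(123/13 + 64) = -90*955/13 = -85950/13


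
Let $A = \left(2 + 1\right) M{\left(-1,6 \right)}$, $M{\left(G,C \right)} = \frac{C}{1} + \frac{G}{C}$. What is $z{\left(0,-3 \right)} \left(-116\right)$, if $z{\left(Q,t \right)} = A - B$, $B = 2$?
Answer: $-1798$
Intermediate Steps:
$M{\left(G,C \right)} = C + \frac{G}{C}$ ($M{\left(G,C \right)} = C 1 + \frac{G}{C} = C + \frac{G}{C}$)
$A = \frac{35}{2}$ ($A = \left(2 + 1\right) \left(6 - \frac{1}{6}\right) = 3 \left(6 - \frac{1}{6}\right) = 3 \cdot \frac{35}{6} = \frac{35}{2} \approx 17.5$)
$z{\left(Q,t \right)} = \frac{31}{2}$ ($z{\left(Q,t \right)} = \frac{35}{2} - 2 = \frac{31}{2}$)
$z{\left(0,-3 \right)} \left(-116\right) = \frac{31}{2} \left(-116\right) = -1798$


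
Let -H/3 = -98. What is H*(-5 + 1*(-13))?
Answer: -5292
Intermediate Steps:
H = 294 (H = -3*(-98) = 294)
H*(-5 + 1*(-13)) = 294*(-5 + 1*(-13)) = 294*(-5 - 13) = 294*(-18) = -5292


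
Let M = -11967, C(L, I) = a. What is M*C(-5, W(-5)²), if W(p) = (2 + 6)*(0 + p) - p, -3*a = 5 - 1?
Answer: 15956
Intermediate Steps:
a = -4/3 (a = -(5 - 1)/3 = -⅓*4 = -4/3 ≈ -1.3333)
W(p) = 7*p (W(p) = 8*p - p = 7*p)
C(L, I) = -4/3
M*C(-5, W(-5)²) = -11967*(-4/3) = 15956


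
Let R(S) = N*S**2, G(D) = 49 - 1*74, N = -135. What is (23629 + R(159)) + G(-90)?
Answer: -3389331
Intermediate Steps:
G(D) = -25 (G(D) = 49 - 74 = -25)
R(S) = -135*S**2
(23629 + R(159)) + G(-90) = (23629 - 135*159**2) - 25 = (23629 - 135*25281) - 25 = (23629 - 3412935) - 25 = -3389306 - 25 = -3389331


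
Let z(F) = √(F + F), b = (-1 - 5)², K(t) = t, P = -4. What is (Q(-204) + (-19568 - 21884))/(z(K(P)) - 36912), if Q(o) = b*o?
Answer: 225144744/170311969 + 12199*I*√2/170311969 ≈ 1.322 + 0.0001013*I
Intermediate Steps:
b = 36 (b = (-6)² = 36)
z(F) = √2*√F (z(F) = √(2*F) = √2*√F)
Q(o) = 36*o
(Q(-204) + (-19568 - 21884))/(z(K(P)) - 36912) = (36*(-204) + (-19568 - 21884))/(√2*√(-4) - 36912) = (-7344 - 41452)/(√2*(2*I) - 36912) = -48796/(2*I*√2 - 36912) = -48796/(-36912 + 2*I*√2)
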